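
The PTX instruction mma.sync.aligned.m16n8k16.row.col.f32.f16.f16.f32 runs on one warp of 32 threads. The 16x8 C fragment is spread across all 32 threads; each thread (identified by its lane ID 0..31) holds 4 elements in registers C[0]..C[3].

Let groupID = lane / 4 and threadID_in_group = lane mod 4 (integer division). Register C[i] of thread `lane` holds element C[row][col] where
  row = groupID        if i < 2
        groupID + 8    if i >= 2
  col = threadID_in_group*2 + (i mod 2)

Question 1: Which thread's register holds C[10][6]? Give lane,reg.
r=10->g=2,rb=1  c=6->t=3,b0=0
L=2*4+3=11  i=1*2+0=2

11,2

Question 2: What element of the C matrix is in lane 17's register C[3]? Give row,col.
12,3

lane 17->17/4=4, 17 mod 4=1
i=3  r:4+8->12  c:2·1+1->3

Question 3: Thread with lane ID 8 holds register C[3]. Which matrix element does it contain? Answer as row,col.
8: gr=2,th=0
[3] (2+8,0*2+1) = (10,1)

10,1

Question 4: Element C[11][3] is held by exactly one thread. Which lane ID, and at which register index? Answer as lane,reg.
13,3

r:11=>grp=3,rB=1  c:3=>tig=1,lo=1
L=3*4+1=13  i=1*2+1=3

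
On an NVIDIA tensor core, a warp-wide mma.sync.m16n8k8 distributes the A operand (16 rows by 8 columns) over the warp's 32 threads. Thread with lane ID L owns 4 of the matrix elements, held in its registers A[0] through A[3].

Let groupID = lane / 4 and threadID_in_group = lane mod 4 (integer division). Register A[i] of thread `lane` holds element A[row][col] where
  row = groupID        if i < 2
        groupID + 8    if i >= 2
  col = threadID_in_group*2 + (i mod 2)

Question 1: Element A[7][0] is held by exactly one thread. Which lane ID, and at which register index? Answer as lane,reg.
r:7=>grp=7,rB=0  c:0=>tig=0,lo=0
L=7*4+0=28  i=0*2+0=0

28,0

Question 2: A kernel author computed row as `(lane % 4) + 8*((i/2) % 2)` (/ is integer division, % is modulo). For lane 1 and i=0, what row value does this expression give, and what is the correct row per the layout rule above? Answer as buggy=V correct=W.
buggy=1 correct=0

`(lane % 4) + 8*((i/2) % 2)`[1,0]→1
L=1→G=1>>2=0, T=1&3=1
[0]→row 0+0=0  col 1·2+0=2
row: 1 vs 0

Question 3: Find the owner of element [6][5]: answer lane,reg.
26,1

r=6->g=6,rb=0  c=5->t=2,b0=1
L=6*4+2=26  i=0*2+1=1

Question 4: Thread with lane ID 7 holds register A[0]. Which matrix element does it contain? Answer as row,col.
1,6

lane 7->7/4=1, 7 mod 4=3
i=0  r:1+0->1  c:2·3+0->6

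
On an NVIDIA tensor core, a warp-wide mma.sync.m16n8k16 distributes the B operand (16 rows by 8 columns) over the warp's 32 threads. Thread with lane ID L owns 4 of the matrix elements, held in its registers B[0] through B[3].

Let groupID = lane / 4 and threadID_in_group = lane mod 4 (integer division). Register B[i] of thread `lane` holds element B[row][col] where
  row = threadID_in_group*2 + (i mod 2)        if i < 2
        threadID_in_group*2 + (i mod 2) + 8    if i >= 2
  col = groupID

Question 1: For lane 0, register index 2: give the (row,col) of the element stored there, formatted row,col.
lane 0->0/4=0, 0 mod 4=0
i=2  r:2·0+0+8->8  c:0

8,0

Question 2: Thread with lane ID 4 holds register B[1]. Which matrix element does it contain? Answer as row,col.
4: G=1,T=0
[1] (0*2+1+0,1) = (1,1)

1,1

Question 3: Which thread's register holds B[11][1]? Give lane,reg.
5,3

c=1→G=1  r=11→rhi=1,T=1,p=1
L=1*4+1=5  i=1*2+1=3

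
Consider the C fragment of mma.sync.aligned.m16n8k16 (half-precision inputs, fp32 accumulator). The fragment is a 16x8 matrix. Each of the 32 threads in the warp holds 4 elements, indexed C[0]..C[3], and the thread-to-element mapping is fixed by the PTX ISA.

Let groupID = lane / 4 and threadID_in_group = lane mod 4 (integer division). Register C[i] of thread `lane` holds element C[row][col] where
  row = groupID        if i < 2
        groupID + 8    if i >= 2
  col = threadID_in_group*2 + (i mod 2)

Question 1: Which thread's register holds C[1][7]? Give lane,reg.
7,1

r:1=>grp=1,rB=0  c:7=>tig=3,lo=1
L=1*4+3=7  i=0*2+1=1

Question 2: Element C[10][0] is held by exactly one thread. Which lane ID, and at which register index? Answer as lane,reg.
8,2

r: 10->gid=2,r8=1  c: 0->tid=0,i&1=0
L=2*4+0=8  i=1*2+0=2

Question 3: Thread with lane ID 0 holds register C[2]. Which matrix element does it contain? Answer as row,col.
lane 0→0/4=0, 0 mod 4=0
i=2  r:0+8→8  c:2·0+0→0

8,0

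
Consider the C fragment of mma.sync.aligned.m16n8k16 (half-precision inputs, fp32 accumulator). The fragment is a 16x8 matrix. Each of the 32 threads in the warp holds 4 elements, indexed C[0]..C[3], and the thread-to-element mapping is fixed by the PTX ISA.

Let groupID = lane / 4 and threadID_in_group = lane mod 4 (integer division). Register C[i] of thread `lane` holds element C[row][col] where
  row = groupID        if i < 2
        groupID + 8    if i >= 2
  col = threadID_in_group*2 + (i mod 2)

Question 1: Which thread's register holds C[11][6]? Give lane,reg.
15,2

r:11=>grp=3,rB=1  c:6=>tig=3,lo=0
L=3*4+3=15  i=1*2+0=2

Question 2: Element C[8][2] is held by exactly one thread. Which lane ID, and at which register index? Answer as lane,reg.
r=8⇒gr=0,Rb=1  c=2⇒th=1,odd=0
L=0*4+1=1  i=1*2+0=2

1,2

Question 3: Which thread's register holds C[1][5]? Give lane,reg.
6,1

r:1=>grp=1,rB=0  c:5=>tig=2,lo=1
L=1*4+2=6  i=0*2+1=1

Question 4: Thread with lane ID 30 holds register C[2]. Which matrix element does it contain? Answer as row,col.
L=30->gid=30>>2=7, tid=30&3=2
[2]->row 7+8=15  col 2·2+0=4

15,4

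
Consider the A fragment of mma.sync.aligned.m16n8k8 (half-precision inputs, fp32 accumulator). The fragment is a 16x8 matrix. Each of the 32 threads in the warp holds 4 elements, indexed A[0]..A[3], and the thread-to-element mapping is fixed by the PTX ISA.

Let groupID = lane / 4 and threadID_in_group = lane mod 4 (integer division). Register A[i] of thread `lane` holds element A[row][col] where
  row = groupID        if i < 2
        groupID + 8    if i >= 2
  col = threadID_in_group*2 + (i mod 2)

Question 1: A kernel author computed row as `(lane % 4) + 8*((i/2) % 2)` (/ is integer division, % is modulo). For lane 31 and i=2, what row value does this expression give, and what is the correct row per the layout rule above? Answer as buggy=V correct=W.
buggy=11 correct=15

`(lane % 4) + 8*((i/2) % 2)`[31,2]→11
L=31→G=31>>2=7, T=31&3=3
[2]→row 7+8=15  col 3·2+0=6
row: 11 vs 15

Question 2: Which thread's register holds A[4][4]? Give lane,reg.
18,0

r:4=>grp=4,rB=0  c:4=>tig=2,lo=0
L=4*4+2=18  i=0*2+0=0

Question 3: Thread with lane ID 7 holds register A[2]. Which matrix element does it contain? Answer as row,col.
9,6

lane 7: gid=1 (7/4), tid=3 (7%4)
i=2: r=1+8=9, c=3*2+0=6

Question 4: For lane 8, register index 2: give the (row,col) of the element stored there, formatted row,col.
lane 8: g=2 (8/4), t=0 (8%4)
i=2: r=2+8=10, c=0*2+0=0

10,0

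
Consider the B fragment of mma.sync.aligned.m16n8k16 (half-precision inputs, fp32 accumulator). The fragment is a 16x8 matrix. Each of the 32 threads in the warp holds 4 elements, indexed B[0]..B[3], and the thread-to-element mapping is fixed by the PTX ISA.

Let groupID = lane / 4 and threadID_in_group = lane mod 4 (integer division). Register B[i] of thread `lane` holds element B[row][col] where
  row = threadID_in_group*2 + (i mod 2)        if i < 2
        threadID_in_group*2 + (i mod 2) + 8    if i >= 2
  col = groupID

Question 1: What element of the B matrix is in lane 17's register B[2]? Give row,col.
10,4

lane 17⇒17/4=4, 17 mod 4=1
i=2  r:2·1+0+8⇒10  c:4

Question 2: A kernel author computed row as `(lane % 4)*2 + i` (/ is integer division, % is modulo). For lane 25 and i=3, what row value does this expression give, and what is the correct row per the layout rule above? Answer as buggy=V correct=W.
`(lane % 4)*2 + i`[25,3]->5
L=25->g=25>>2=6, t=25&3=1
[3]->row 1·2+1+8=11  col g=6
row: 5 vs 11

buggy=5 correct=11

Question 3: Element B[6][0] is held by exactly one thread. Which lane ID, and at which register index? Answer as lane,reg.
3,0

c=0->g=0  r=6->rb=0,t=3,b0=0
L=0*4+3=3  i=0*2+0=0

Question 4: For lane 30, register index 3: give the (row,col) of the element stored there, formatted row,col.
L=30→G=30>>2=7, T=30&3=2
[3]→row 2·2+1+8=13  col G=7

13,7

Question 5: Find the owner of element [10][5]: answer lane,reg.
c=5→G=5  r=10→rhi=1,T=1,p=0
L=5*4+1=21  i=1*2+0=2

21,2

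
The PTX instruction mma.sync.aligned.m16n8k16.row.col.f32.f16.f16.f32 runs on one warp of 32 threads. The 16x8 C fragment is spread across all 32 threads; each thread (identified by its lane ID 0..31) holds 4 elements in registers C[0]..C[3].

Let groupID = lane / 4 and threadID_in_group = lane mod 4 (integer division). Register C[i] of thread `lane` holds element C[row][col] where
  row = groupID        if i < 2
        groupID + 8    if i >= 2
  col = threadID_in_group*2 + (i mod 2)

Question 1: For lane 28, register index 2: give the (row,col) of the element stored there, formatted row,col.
15,0

L=28->g=28>>2=7, t=28&3=0
[2]->row 7+8=15  col 0·2+0=0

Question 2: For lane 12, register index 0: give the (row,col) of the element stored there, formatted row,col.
3,0

L=12⇒gr=12>>2=3, th=12&3=0
[0]⇒row 3+0=3  col 0·2+0=0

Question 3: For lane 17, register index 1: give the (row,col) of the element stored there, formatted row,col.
17: gr=4,th=1
[1] (4+0,1*2+1) = (4,3)

4,3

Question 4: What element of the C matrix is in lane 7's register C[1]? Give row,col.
1,7

L=7->gid=7>>2=1, tid=7&3=3
[1]->row 1+0=1  col 3·2+1=7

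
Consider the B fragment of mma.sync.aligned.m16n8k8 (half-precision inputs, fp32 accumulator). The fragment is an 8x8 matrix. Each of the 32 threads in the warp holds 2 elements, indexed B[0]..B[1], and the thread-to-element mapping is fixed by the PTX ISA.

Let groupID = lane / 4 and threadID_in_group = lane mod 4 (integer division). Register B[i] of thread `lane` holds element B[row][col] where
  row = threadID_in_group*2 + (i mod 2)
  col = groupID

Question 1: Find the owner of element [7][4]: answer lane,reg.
c=4->g=4  r=7->t=3,b0=1
L=4*4+3=19  i=1=1

19,1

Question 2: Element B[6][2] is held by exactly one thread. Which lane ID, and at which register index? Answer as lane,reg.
11,0

c=2⇒gr=2  r=6⇒th=3,odd=0
L=2*4+3=11  i=0=0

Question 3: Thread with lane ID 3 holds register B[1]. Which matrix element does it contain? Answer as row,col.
3: g=0,t=3
[1] (3*2+1,0) = (7,0)

7,0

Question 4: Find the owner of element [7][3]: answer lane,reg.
15,1

c=3⇒gr=3  r=7⇒th=3,odd=1
L=3*4+3=15  i=1=1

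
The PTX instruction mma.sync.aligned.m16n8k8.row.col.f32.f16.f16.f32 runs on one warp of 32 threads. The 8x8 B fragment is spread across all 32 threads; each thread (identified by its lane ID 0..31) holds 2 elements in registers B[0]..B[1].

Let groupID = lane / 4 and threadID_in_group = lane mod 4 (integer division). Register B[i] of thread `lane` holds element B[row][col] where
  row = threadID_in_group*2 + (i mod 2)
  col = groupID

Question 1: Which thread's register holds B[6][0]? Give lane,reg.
3,0

c=0⇒gr=0  r=6⇒th=3,odd=0
L=0*4+3=3  i=0=0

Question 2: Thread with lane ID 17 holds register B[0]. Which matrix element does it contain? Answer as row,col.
L=17=>grp=17>>2=4, tig=17&3=1
[0]=>row 1·2+0=2  col grp=4

2,4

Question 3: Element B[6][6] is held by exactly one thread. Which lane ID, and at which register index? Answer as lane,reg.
c:6=>grp=6  r:6=>tig=3,lo=0
L=6*4+3=27  i=0=0

27,0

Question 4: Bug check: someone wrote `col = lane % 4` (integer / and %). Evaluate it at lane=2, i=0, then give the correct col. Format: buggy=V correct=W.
buggy=2 correct=0

`lane % 4`[2,0]⇒2
lane 2: gr=0 (2/4), th=2 (2%4)
i=0: r=2*2+0=4, c=gr=0
col: 2 vs 0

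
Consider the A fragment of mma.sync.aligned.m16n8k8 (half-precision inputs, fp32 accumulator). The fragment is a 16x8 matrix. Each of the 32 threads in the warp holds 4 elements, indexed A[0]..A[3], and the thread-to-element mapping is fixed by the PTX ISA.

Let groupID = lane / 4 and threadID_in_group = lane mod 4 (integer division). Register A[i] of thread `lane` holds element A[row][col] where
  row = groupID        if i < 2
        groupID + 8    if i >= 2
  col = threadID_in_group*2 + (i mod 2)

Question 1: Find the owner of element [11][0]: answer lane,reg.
12,2

r=11->g=3,rb=1  c=0->t=0,b0=0
L=3*4+0=12  i=1*2+0=2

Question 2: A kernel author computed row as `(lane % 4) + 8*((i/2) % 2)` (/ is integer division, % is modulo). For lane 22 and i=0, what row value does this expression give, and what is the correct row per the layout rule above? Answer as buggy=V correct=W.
`(lane % 4) + 8*((i/2) % 2)`[22,0]→2
lane 22→22/4=5, 22 mod 4=2
i=0  r:5+0→5  c:2·2+0→4
row: 2 vs 5

buggy=2 correct=5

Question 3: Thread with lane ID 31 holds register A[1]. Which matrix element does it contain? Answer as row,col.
7,7

31: g=7,t=3
[1] (7+0,3*2+1) = (7,7)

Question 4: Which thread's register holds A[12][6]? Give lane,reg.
r=12→G=4,rhi=1  c=6→T=3,p=0
L=4*4+3=19  i=1*2+0=2

19,2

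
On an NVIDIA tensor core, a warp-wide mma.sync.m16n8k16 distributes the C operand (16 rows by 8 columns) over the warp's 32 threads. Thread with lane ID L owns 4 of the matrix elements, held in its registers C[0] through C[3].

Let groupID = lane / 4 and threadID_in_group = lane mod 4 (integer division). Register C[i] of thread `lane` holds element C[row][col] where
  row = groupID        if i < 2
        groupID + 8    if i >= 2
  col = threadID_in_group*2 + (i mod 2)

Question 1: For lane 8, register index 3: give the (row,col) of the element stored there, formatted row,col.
10,1

8: g=2,t=0
[3] (2+8,0*2+1) = (10,1)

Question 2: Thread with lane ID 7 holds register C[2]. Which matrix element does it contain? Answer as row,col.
L=7->gid=7>>2=1, tid=7&3=3
[2]->row 1+8=9  col 3·2+0=6

9,6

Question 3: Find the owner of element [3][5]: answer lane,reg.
14,1

r:3=>grp=3,rB=0  c:5=>tig=2,lo=1
L=3*4+2=14  i=0*2+1=1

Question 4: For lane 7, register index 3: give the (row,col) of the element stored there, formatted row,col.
7: gr=1,th=3
[3] (1+8,3*2+1) = (9,7)

9,7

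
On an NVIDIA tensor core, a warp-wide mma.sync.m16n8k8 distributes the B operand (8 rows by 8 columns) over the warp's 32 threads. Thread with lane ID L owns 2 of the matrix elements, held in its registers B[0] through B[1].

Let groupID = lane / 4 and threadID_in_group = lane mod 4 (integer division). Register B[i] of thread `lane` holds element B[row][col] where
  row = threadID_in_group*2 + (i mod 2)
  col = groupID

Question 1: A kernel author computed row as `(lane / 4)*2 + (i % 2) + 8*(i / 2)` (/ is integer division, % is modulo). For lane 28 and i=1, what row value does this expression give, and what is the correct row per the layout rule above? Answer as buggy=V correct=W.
buggy=15 correct=1

`(lane / 4)*2 + (i % 2) + 8*(i / 2)`[28,1]->15
lane 28: g=7 (28/4), t=0 (28%4)
i=1: r=0*2+1=1, c=g=7
row: 15 vs 1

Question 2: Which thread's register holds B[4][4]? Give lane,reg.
18,0

c:4=>grp=4  r:4=>tig=2,lo=0
L=4*4+2=18  i=0=0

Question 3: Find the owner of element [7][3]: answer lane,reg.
15,1

c=3->g=3  r=7->t=3,b0=1
L=3*4+3=15  i=1=1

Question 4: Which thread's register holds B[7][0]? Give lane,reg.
3,1

c: 0->gid=0  r: 7->tid=3,i&1=1
L=0*4+3=3  i=1=1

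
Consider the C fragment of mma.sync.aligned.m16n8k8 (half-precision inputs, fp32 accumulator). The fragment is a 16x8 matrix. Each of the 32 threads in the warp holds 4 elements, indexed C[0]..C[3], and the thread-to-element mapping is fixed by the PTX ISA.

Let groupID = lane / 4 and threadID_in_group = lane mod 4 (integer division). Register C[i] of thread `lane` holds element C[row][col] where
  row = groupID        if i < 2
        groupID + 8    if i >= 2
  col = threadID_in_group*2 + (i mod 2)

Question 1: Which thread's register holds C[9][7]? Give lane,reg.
7,3

r=9⇒gr=1,Rb=1  c=7⇒th=3,odd=1
L=1*4+3=7  i=1*2+1=3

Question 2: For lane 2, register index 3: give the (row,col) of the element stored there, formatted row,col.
8,5

lane 2: G=0 (2/4), T=2 (2%4)
i=3: r=0+8=8, c=2*2+1=5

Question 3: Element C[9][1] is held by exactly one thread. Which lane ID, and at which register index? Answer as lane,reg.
r=9⇒gr=1,Rb=1  c=1⇒th=0,odd=1
L=1*4+0=4  i=1*2+1=3

4,3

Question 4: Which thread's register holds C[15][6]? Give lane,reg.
r=15→G=7,rhi=1  c=6→T=3,p=0
L=7*4+3=31  i=1*2+0=2

31,2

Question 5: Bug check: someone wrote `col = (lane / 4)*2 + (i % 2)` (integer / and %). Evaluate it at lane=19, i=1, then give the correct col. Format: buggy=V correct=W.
buggy=9 correct=7

`(lane / 4)*2 + (i % 2)`[19,1]⇒9
L=19⇒gr=19>>2=4, th=19&3=3
[1]⇒row 4+0=4  col 3·2+1=7
col: 9 vs 7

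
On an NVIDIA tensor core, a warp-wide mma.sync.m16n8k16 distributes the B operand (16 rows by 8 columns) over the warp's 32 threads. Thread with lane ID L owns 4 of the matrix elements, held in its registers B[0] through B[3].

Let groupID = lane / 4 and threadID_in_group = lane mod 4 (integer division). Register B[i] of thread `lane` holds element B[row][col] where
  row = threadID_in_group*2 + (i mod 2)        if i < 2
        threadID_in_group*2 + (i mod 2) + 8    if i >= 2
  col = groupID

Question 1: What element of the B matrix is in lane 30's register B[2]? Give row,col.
lane 30: gr=7 (30/4), th=2 (30%4)
i=2: r=2*2+0+8=12, c=gr=7

12,7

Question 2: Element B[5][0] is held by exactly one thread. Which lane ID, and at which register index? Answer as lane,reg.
c:0=>grp=0  r:5=>rB=0,tig=2,lo=1
L=0*4+2=2  i=0*2+1=1

2,1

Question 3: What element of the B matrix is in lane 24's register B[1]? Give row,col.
lane 24: grp=6 (24/4), tig=0 (24%4)
i=1: r=0*2+1+0=1, c=grp=6

1,6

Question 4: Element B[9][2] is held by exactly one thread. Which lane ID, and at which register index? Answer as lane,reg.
8,3

c=2→G=2  r=9→rhi=1,T=0,p=1
L=2*4+0=8  i=1*2+1=3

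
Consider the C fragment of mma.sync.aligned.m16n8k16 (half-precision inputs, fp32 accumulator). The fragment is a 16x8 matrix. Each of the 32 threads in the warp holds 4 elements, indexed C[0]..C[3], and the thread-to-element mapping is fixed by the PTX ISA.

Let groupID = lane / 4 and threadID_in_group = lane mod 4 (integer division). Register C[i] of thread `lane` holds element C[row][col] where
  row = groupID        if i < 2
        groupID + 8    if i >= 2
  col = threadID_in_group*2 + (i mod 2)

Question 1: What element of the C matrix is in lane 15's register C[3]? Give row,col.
11,7

15: gr=3,th=3
[3] (3+8,3*2+1) = (11,7)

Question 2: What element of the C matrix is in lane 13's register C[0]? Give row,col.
3,2

L=13⇒gr=13>>2=3, th=13&3=1
[0]⇒row 3+0=3  col 1·2+0=2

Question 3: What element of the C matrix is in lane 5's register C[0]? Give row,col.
1,2

lane 5: g=1 (5/4), t=1 (5%4)
i=0: r=1+0=1, c=1*2+0=2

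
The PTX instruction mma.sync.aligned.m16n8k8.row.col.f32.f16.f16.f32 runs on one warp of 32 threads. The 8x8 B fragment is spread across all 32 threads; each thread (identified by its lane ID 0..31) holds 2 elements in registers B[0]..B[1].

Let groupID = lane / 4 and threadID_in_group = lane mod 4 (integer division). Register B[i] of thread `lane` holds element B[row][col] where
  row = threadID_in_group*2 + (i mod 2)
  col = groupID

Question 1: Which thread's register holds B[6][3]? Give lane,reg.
15,0

c:3=>grp=3  r:6=>tig=3,lo=0
L=3*4+3=15  i=0=0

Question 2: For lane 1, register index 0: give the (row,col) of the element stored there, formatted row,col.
2,0

lane 1⇒1/4=0, 1 mod 4=1
i=0  r:2·1+0⇒2  c:0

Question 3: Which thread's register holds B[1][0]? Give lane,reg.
c=0->g=0  r=1->t=0,b0=1
L=0*4+0=0  i=1=1

0,1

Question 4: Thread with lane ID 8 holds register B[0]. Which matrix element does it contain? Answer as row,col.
L=8→G=8>>2=2, T=8&3=0
[0]→row 0·2+0=0  col G=2

0,2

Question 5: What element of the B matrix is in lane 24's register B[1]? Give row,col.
1,6

lane 24: grp=6 (24/4), tig=0 (24%4)
i=1: r=0*2+1=1, c=grp=6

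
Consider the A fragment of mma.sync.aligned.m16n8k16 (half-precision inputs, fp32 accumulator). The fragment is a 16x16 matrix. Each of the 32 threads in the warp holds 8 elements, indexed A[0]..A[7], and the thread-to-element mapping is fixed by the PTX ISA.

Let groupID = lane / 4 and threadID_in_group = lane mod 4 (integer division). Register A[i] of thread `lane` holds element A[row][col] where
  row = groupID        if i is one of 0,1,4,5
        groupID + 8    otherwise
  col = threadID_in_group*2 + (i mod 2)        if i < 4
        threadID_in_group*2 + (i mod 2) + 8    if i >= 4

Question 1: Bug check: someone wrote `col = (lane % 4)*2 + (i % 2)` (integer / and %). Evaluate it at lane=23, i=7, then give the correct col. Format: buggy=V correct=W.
buggy=7 correct=15

`(lane % 4)*2 + (i % 2)`[23,7]⇒7
L=23⇒gr=23>>2=5, th=23&3=3
[7]⇒row 5+8=13  col 3·2+1+8=15
col: 7 vs 15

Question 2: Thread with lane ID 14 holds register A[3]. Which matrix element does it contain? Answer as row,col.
11,5

L=14⇒gr=14>>2=3, th=14&3=2
[3]⇒row 3+8=11  col 2·2+1+0=5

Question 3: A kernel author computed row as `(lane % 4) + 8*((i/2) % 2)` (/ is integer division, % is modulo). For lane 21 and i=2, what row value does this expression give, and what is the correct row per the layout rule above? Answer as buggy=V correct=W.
`(lane % 4) + 8*((i/2) % 2)`[21,2]→9
21: G=5,T=1
[2] (5+8,1*2+0+0) = (13,2)
row: 9 vs 13

buggy=9 correct=13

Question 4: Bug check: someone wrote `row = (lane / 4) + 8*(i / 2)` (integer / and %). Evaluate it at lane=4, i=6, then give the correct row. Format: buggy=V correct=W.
buggy=25 correct=9

`(lane / 4) + 8*(i / 2)`[4,6]->25
4: g=1,t=0
[6] (1+8,0*2+0+8) = (9,8)
row: 25 vs 9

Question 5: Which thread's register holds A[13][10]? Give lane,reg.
21,6

r=13⇒gr=5,Rb=1  c=10⇒Cb=1,th=1,odd=0
L=5*4+1=21  i=1*4+1*2+0=6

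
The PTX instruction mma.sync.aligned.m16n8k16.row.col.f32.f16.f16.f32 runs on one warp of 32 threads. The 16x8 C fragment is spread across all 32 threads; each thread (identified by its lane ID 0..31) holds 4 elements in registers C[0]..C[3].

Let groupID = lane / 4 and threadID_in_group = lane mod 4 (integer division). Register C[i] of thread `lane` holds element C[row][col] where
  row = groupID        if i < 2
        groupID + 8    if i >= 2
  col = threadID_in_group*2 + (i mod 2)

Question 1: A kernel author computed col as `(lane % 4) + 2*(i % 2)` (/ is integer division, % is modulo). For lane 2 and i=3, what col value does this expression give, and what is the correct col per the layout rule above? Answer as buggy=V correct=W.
`(lane % 4) + 2*(i % 2)`[2,3]⇒4
lane 2: gr=0 (2/4), th=2 (2%4)
i=3: r=0+8=8, c=2*2+1=5
col: 4 vs 5

buggy=4 correct=5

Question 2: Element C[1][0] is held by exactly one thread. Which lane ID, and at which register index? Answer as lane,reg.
r: 1->gid=1,r8=0  c: 0->tid=0,i&1=0
L=1*4+0=4  i=0*2+0=0

4,0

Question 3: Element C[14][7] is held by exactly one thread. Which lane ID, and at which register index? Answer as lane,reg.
27,3

r=14->g=6,rb=1  c=7->t=3,b0=1
L=6*4+3=27  i=1*2+1=3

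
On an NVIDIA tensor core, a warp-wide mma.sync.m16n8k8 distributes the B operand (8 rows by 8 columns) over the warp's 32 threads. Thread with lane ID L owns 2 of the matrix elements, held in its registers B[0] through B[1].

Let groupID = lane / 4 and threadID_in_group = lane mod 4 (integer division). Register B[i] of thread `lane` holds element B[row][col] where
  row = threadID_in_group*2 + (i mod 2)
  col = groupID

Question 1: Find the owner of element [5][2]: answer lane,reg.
c=2⇒gr=2  r=5⇒th=2,odd=1
L=2*4+2=10  i=1=1

10,1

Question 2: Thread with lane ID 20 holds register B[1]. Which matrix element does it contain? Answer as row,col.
20: G=5,T=0
[1] (0*2+1,5) = (1,5)

1,5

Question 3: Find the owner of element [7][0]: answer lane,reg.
3,1

c=0⇒gr=0  r=7⇒th=3,odd=1
L=0*4+3=3  i=1=1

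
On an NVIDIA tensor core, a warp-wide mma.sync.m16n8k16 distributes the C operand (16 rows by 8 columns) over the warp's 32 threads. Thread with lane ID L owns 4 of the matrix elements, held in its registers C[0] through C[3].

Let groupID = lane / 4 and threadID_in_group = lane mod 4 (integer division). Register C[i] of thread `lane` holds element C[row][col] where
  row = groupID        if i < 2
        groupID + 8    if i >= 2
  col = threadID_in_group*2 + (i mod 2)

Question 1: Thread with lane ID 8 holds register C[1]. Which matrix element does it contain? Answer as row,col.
lane 8->8/4=2, 8 mod 4=0
i=1  r:2+0->2  c:2·0+1->1

2,1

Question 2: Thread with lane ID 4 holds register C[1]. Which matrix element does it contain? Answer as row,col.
1,1

4: g=1,t=0
[1] (1+0,0*2+1) = (1,1)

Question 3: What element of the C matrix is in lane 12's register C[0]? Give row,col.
L=12→G=12>>2=3, T=12&3=0
[0]→row 3+0=3  col 0·2+0=0

3,0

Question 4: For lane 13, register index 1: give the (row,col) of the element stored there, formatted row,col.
lane 13: g=3 (13/4), t=1 (13%4)
i=1: r=3+0=3, c=1*2+1=3

3,3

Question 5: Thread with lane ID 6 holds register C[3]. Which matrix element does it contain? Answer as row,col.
L=6->g=6>>2=1, t=6&3=2
[3]->row 1+8=9  col 2·2+1=5

9,5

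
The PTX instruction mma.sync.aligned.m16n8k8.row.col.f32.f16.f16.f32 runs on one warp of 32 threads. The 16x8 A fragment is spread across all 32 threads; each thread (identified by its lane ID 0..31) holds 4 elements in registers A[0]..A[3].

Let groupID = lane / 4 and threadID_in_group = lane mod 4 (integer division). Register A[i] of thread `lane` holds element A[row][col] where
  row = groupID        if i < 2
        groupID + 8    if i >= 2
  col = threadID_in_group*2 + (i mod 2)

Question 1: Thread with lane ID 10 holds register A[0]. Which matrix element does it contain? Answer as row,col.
10: g=2,t=2
[0] (2+0,2*2+0) = (2,4)

2,4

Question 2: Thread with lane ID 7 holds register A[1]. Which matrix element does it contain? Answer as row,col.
1,7

7: grp=1,tig=3
[1] (1+0,3*2+1) = (1,7)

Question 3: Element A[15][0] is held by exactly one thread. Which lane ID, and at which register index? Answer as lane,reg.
28,2

r=15⇒gr=7,Rb=1  c=0⇒th=0,odd=0
L=7*4+0=28  i=1*2+0=2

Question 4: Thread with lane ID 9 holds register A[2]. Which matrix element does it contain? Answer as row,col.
10,2

lane 9⇒9/4=2, 9 mod 4=1
i=2  r:2+8⇒10  c:2·1+0⇒2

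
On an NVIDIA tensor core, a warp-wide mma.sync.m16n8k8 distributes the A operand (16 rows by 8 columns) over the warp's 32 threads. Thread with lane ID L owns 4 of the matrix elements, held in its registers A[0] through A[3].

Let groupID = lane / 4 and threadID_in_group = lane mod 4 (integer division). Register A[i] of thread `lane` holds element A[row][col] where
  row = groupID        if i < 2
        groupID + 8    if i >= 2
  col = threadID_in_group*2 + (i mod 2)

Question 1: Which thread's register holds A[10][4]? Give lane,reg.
r=10⇒gr=2,Rb=1  c=4⇒th=2,odd=0
L=2*4+2=10  i=1*2+0=2

10,2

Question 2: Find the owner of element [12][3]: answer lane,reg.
r: 12->gid=4,r8=1  c: 3->tid=1,i&1=1
L=4*4+1=17  i=1*2+1=3

17,3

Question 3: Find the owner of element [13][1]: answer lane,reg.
r=13⇒gr=5,Rb=1  c=1⇒th=0,odd=1
L=5*4+0=20  i=1*2+1=3

20,3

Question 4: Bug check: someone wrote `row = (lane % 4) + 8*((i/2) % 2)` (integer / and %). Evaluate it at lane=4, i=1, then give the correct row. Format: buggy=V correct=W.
buggy=0 correct=1

`(lane % 4) + 8*((i/2) % 2)`[4,1]->0
lane 4->4/4=1, 4 mod 4=0
i=1  r:1+0->1  c:2·0+1->1
row: 0 vs 1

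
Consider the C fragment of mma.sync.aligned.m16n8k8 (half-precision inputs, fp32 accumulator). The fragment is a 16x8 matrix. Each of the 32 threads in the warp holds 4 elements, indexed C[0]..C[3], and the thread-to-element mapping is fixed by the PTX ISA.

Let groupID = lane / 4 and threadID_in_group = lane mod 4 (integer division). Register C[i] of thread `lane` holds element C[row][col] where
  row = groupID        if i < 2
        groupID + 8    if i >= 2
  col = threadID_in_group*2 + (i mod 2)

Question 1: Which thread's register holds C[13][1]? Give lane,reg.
r=13→G=5,rhi=1  c=1→T=0,p=1
L=5*4+0=20  i=1*2+1=3

20,3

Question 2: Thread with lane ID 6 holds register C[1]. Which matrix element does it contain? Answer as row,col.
L=6⇒gr=6>>2=1, th=6&3=2
[1]⇒row 1+0=1  col 2·2+1=5

1,5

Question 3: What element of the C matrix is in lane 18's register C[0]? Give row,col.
4,4

L=18→G=18>>2=4, T=18&3=2
[0]→row 4+0=4  col 2·2+0=4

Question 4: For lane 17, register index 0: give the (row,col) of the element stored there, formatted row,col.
lane 17⇒17/4=4, 17 mod 4=1
i=0  r:4+0⇒4  c:2·1+0⇒2

4,2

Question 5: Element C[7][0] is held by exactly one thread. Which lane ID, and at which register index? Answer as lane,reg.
28,0

r=7→G=7,rhi=0  c=0→T=0,p=0
L=7*4+0=28  i=0*2+0=0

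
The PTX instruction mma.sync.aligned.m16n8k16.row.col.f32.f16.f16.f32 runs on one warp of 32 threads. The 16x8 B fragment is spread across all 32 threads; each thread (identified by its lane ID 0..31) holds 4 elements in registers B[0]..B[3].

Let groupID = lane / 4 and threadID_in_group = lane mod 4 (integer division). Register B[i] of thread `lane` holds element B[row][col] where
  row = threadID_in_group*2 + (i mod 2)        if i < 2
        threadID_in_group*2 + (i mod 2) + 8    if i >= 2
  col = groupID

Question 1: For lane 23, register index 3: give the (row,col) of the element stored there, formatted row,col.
lane 23→23/4=5, 23 mod 4=3
i=3  r:2·3+1+8→15  c:5

15,5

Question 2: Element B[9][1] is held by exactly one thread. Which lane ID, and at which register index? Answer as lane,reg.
4,3

c=1->g=1  r=9->rb=1,t=0,b0=1
L=1*4+0=4  i=1*2+1=3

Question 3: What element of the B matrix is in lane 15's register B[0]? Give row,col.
6,3

lane 15⇒15/4=3, 15 mod 4=3
i=0  r:2·3+0+0⇒6  c:3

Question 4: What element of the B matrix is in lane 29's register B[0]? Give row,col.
29: G=7,T=1
[0] (1*2+0+0,7) = (2,7)

2,7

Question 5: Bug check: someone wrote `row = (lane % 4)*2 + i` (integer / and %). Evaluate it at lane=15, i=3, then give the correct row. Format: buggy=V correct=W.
buggy=9 correct=15

`(lane % 4)*2 + i`[15,3]->9
lane 15->15/4=3, 15 mod 4=3
i=3  r:2·3+1+8->15  c:3
row: 9 vs 15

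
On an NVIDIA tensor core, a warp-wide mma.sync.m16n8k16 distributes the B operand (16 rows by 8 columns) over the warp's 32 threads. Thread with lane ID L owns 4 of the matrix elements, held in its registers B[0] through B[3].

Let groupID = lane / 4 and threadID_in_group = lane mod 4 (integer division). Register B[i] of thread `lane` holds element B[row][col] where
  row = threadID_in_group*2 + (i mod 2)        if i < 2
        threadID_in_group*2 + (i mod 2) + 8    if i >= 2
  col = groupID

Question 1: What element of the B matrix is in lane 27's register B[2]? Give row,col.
L=27->gid=27>>2=6, tid=27&3=3
[2]->row 3·2+0+8=14  col gid=6

14,6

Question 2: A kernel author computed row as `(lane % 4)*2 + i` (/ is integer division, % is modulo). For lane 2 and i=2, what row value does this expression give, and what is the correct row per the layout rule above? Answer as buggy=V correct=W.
`(lane % 4)*2 + i`[2,2]->6
L=2->g=2>>2=0, t=2&3=2
[2]->row 2·2+0+8=12  col g=0
row: 6 vs 12

buggy=6 correct=12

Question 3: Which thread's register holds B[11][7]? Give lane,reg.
29,3

c=7⇒gr=7  r=11⇒Rb=1,th=1,odd=1
L=7*4+1=29  i=1*2+1=3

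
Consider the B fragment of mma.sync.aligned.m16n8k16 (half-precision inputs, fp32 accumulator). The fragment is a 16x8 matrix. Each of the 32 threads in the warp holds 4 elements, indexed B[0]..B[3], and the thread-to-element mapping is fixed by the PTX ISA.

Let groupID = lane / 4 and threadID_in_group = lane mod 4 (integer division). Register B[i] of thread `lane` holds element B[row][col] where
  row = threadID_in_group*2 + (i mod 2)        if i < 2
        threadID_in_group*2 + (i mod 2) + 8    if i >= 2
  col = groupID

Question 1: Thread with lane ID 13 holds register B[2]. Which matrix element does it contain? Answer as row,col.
L=13->gid=13>>2=3, tid=13&3=1
[2]->row 1·2+0+8=10  col gid=3

10,3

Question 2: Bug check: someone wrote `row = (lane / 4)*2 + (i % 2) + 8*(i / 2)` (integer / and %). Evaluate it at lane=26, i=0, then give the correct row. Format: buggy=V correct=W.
buggy=12 correct=4

`(lane / 4)*2 + (i % 2) + 8*(i / 2)`[26,0]->12
L=26->g=26>>2=6, t=26&3=2
[0]->row 2·2+0+0=4  col g=6
row: 12 vs 4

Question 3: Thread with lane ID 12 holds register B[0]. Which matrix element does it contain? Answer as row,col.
L=12->gid=12>>2=3, tid=12&3=0
[0]->row 0·2+0+0=0  col gid=3

0,3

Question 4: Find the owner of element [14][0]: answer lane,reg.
c: 0->gid=0  r: 14->r8=1,tid=3,i&1=0
L=0*4+3=3  i=1*2+0=2

3,2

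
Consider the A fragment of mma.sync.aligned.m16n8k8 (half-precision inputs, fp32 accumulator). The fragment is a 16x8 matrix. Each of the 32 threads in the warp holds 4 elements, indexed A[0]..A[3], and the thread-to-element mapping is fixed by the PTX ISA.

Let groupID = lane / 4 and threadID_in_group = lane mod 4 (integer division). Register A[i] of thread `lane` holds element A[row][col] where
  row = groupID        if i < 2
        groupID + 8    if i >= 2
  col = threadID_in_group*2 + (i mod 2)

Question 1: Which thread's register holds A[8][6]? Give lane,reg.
3,2

r=8→G=0,rhi=1  c=6→T=3,p=0
L=0*4+3=3  i=1*2+0=2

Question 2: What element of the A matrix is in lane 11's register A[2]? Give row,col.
lane 11: gr=2 (11/4), th=3 (11%4)
i=2: r=2+8=10, c=3*2+0=6

10,6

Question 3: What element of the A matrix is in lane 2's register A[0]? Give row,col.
0,4

lane 2⇒2/4=0, 2 mod 4=2
i=0  r:0+0⇒0  c:2·2+0⇒4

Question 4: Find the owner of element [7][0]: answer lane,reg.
r:7=>grp=7,rB=0  c:0=>tig=0,lo=0
L=7*4+0=28  i=0*2+0=0

28,0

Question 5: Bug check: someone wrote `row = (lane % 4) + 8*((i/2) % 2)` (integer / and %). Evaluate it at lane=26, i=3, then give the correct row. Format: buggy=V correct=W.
buggy=10 correct=14

`(lane % 4) + 8*((i/2) % 2)`[26,3]→10
lane 26→26/4=6, 26 mod 4=2
i=3  r:6+8→14  c:2·2+1→5
row: 10 vs 14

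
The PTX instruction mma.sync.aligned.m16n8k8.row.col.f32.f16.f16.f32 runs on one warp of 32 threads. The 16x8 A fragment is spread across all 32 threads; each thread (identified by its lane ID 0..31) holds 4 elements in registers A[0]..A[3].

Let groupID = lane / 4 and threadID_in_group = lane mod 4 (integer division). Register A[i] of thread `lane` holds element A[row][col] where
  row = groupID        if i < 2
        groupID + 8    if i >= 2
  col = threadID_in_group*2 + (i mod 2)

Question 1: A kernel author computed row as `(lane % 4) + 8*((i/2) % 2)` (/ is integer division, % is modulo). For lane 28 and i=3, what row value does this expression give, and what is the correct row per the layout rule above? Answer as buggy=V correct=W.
`(lane % 4) + 8*((i/2) % 2)`[28,3]⇒8
lane 28⇒28/4=7, 28 mod 4=0
i=3  r:7+8⇒15  c:2·0+1⇒1
row: 8 vs 15

buggy=8 correct=15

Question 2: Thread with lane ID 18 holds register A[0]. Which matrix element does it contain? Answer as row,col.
18: gid=4,tid=2
[0] (4+0,2*2+0) = (4,4)

4,4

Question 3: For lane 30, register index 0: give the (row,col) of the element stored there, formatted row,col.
7,4

30: gr=7,th=2
[0] (7+0,2*2+0) = (7,4)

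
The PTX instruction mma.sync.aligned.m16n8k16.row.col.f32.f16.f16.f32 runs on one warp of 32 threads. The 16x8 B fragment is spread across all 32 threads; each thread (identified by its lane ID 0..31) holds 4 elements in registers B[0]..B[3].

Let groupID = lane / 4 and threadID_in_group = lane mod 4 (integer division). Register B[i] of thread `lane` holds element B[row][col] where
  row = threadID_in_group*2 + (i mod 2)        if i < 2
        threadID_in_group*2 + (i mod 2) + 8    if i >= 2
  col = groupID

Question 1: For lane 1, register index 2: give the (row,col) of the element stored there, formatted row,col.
10,0

lane 1: gid=0 (1/4), tid=1 (1%4)
i=2: r=1*2+0+8=10, c=gid=0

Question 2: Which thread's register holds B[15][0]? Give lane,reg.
c: 0->gid=0  r: 15->r8=1,tid=3,i&1=1
L=0*4+3=3  i=1*2+1=3

3,3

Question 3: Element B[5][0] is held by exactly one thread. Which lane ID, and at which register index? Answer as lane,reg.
2,1

c=0→G=0  r=5→rhi=0,T=2,p=1
L=0*4+2=2  i=0*2+1=1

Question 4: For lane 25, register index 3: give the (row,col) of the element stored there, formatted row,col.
lane 25⇒25/4=6, 25 mod 4=1
i=3  r:2·1+1+8⇒11  c:6

11,6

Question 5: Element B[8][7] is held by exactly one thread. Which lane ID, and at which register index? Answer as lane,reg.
c: 7->gid=7  r: 8->r8=1,tid=0,i&1=0
L=7*4+0=28  i=1*2+0=2

28,2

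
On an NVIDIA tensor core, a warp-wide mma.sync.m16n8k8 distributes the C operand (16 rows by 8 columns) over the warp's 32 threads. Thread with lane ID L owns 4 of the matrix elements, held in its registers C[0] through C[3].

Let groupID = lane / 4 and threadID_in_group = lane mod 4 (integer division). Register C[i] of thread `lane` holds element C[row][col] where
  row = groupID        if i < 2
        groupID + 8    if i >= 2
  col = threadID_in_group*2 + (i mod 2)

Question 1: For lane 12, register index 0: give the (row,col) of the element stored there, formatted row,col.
lane 12→12/4=3, 12 mod 4=0
i=0  r:3+0→3  c:2·0+0→0

3,0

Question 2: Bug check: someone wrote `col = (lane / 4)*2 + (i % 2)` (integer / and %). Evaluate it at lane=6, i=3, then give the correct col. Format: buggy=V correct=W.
buggy=3 correct=5

`(lane / 4)*2 + (i % 2)`[6,3]⇒3
L=6⇒gr=6>>2=1, th=6&3=2
[3]⇒row 1+8=9  col 2·2+1=5
col: 3 vs 5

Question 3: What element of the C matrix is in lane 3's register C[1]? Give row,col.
L=3->gid=3>>2=0, tid=3&3=3
[1]->row 0+0=0  col 3·2+1=7

0,7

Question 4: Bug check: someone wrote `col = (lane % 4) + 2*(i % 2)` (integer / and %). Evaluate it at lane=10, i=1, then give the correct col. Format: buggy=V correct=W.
`(lane % 4) + 2*(i % 2)`[10,1]=>4
lane 10=>10/4=2, 10 mod 4=2
i=1  r:2+0=>2  c:2·2+1=>5
col: 4 vs 5

buggy=4 correct=5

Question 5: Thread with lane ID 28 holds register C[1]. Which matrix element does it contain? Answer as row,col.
7,1

lane 28: gid=7 (28/4), tid=0 (28%4)
i=1: r=7+0=7, c=0*2+1=1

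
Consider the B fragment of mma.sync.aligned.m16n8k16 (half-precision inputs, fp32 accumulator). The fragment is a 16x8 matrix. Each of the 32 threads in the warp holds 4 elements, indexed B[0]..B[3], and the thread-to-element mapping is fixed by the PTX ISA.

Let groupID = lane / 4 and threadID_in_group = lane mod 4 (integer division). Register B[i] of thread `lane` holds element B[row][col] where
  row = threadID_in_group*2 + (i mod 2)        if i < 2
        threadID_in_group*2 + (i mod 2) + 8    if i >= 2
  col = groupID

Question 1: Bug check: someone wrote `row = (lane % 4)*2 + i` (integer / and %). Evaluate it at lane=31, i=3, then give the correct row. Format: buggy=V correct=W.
`(lane % 4)*2 + i`[31,3]->9
31: gid=7,tid=3
[3] (3*2+1+8,7) = (15,7)
row: 9 vs 15

buggy=9 correct=15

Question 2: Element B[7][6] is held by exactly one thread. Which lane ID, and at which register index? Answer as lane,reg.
c=6->g=6  r=7->rb=0,t=3,b0=1
L=6*4+3=27  i=0*2+1=1

27,1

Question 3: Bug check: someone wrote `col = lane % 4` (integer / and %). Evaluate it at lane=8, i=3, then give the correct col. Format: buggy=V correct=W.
buggy=0 correct=2

`lane % 4`[8,3]=>0
lane 8=>8/4=2, 8 mod 4=0
i=3  r:2·0+1+8=>9  c:2
col: 0 vs 2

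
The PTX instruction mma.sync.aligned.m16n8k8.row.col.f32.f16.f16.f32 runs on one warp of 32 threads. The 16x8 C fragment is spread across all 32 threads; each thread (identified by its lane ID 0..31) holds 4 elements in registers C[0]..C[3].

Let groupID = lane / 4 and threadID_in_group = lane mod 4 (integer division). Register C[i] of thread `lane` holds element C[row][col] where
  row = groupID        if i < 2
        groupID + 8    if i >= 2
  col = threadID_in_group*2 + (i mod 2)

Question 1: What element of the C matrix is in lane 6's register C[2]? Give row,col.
9,4

6: g=1,t=2
[2] (1+8,2*2+0) = (9,4)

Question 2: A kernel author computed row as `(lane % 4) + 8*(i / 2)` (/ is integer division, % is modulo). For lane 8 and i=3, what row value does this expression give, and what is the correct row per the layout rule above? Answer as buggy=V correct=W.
`(lane % 4) + 8*(i / 2)`[8,3]->8
lane 8: gid=2 (8/4), tid=0 (8%4)
i=3: r=2+8=10, c=0*2+1=1
row: 8 vs 10

buggy=8 correct=10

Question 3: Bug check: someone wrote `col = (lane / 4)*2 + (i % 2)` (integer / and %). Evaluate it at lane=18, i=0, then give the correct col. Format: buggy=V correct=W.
buggy=8 correct=4

`(lane / 4)*2 + (i % 2)`[18,0]->8
lane 18: gid=4 (18/4), tid=2 (18%4)
i=0: r=4+0=4, c=2*2+0=4
col: 8 vs 4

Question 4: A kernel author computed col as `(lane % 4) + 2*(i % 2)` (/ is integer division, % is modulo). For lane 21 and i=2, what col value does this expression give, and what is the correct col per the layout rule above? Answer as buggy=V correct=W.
buggy=1 correct=2

`(lane % 4) + 2*(i % 2)`[21,2]->1
lane 21: g=5 (21/4), t=1 (21%4)
i=2: r=5+8=13, c=1*2+0=2
col: 1 vs 2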